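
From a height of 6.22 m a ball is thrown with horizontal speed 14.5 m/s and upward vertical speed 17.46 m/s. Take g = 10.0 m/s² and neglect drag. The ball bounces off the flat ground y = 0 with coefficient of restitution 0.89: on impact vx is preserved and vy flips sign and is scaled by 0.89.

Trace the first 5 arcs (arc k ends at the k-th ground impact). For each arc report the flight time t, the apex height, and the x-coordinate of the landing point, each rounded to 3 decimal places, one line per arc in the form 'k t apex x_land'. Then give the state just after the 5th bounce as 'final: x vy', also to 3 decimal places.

1 3.818 21.463 55.359
2 3.688 17.001 108.833
3 3.282 13.466 156.425
4 2.921 10.667 198.782
5 2.600 8.449 236.479
final: 236.479 11.569

Arc 1: start y=6.220, vy=17.460 → t=3.818, apex=21.463, x_land=55.359, impact vy=-20.718
  bounce: vy ← 0.89·20.718 = 18.439
Arc 2: start y=0.000, vy=18.439 → t=3.688, apex=17.001, x_land=108.833, impact vy=-18.439
  bounce: vy ← 0.89·18.439 = 16.411
Arc 3: start y=0.000, vy=16.411 → t=3.282, apex=13.466, x_land=156.425, impact vy=-16.411
  bounce: vy ← 0.89·16.411 = 14.606
Arc 4: start y=0.000, vy=14.606 → t=2.921, apex=10.667, x_land=198.782, impact vy=-14.606
  bounce: vy ← 0.89·14.606 = 12.999
Arc 5: start y=0.000, vy=12.999 → t=2.600, apex=8.449, x_land=236.479, impact vy=-12.999
  bounce: vy ← 0.89·12.999 = 11.569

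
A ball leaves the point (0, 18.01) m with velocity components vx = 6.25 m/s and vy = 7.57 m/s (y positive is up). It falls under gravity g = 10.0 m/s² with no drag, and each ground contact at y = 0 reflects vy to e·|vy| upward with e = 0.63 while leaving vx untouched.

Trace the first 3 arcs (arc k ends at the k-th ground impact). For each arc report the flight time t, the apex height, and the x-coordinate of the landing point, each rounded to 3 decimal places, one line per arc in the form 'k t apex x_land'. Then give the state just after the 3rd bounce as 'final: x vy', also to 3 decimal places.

Arc 1: start y=18.010, vy=7.570 → t=2.800, apex=20.875, x_land=17.502, impact vy=-20.433
  bounce: vy ← 0.63·20.433 = 12.873
Arc 2: start y=0.000, vy=12.873 → t=2.575, apex=8.285, x_land=33.593, impact vy=-12.873
  bounce: vy ← 0.63·12.873 = 8.110
Arc 3: start y=0.000, vy=8.110 → t=1.622, apex=3.288, x_land=43.730, impact vy=-8.110
  bounce: vy ← 0.63·8.110 = 5.109

1 2.800 20.875 17.502
2 2.575 8.285 33.593
3 1.622 3.288 43.730
final: 43.730 5.109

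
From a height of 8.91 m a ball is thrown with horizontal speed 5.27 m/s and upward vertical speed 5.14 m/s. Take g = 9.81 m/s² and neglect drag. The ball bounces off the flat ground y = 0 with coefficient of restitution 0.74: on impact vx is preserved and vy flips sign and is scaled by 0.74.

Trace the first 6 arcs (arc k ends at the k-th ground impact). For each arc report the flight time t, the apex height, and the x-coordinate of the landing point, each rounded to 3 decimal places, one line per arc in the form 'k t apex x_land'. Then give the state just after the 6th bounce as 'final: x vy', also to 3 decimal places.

1 1.970 10.257 10.382
2 2.140 5.616 21.660
3 1.584 3.076 30.007
4 1.172 1.684 36.183
5 0.867 0.922 40.753
6 0.642 0.505 44.135
final: 44.135 2.329

Arc 1: start y=8.910, vy=5.140 → t=1.970, apex=10.257, x_land=10.382, impact vy=-14.186
  bounce: vy ← 0.74·14.186 = 10.497
Arc 2: start y=0.000, vy=10.497 → t=2.140, apex=5.616, x_land=21.660, impact vy=-10.497
  bounce: vy ← 0.74·10.497 = 7.768
Arc 3: start y=0.000, vy=7.768 → t=1.584, apex=3.076, x_land=30.007, impact vy=-7.768
  bounce: vy ← 0.74·7.768 = 5.748
Arc 4: start y=0.000, vy=5.748 → t=1.172, apex=1.684, x_land=36.183, impact vy=-5.748
  bounce: vy ← 0.74·5.748 = 4.254
Arc 5: start y=0.000, vy=4.254 → t=0.867, apex=0.922, x_land=40.753, impact vy=-4.254
  bounce: vy ← 0.74·4.254 = 3.148
Arc 6: start y=0.000, vy=3.148 → t=0.642, apex=0.505, x_land=44.135, impact vy=-3.148
  bounce: vy ← 0.74·3.148 = 2.329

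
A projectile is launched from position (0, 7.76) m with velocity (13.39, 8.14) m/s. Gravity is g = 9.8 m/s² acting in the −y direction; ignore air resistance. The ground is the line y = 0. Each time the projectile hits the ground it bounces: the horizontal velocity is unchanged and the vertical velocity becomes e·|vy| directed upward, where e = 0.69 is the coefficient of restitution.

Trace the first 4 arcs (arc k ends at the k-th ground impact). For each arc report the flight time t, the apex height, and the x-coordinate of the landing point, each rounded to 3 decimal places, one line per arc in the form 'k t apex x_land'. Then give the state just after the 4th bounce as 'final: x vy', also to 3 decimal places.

1 2.338 11.141 31.312
2 2.081 5.304 59.174
3 1.436 2.525 78.399
4 0.991 1.202 91.664
final: 91.664 3.349

Arc 1: start y=7.760, vy=8.140 → t=2.338, apex=11.141, x_land=31.312, impact vy=-14.777
  bounce: vy ← 0.69·14.777 = 10.196
Arc 2: start y=0.000, vy=10.196 → t=2.081, apex=5.304, x_land=59.174, impact vy=-10.196
  bounce: vy ← 0.69·10.196 = 7.035
Arc 3: start y=0.000, vy=7.035 → t=1.436, apex=2.525, x_land=78.399, impact vy=-7.035
  bounce: vy ← 0.69·7.035 = 4.854
Arc 4: start y=0.000, vy=4.854 → t=0.991, apex=1.202, x_land=91.664, impact vy=-4.854
  bounce: vy ← 0.69·4.854 = 3.349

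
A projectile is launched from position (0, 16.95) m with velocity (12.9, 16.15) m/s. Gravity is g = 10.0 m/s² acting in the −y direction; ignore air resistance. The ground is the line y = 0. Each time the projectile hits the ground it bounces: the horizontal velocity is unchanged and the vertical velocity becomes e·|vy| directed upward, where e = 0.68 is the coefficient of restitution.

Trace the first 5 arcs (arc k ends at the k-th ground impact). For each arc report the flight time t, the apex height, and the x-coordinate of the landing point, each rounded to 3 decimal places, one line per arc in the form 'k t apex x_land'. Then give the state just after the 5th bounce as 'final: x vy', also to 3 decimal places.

1 4.064 29.991 52.427
2 3.331 13.868 95.395
3 2.265 6.413 124.613
4 1.540 2.965 144.481
5 1.047 1.371 157.991
final: 157.991 3.561

Arc 1: start y=16.950, vy=16.150 → t=4.064, apex=29.991, x_land=52.427, impact vy=-24.491
  bounce: vy ← 0.68·24.491 = 16.654
Arc 2: start y=0.000, vy=16.654 → t=3.331, apex=13.868, x_land=95.395, impact vy=-16.654
  bounce: vy ← 0.68·16.654 = 11.325
Arc 3: start y=0.000, vy=11.325 → t=2.265, apex=6.413, x_land=124.613, impact vy=-11.325
  bounce: vy ← 0.68·11.325 = 7.701
Arc 4: start y=0.000, vy=7.701 → t=1.540, apex=2.965, x_land=144.481, impact vy=-7.701
  bounce: vy ← 0.68·7.701 = 5.237
Arc 5: start y=0.000, vy=5.237 → t=1.047, apex=1.371, x_land=157.991, impact vy=-5.237
  bounce: vy ← 0.68·5.237 = 3.561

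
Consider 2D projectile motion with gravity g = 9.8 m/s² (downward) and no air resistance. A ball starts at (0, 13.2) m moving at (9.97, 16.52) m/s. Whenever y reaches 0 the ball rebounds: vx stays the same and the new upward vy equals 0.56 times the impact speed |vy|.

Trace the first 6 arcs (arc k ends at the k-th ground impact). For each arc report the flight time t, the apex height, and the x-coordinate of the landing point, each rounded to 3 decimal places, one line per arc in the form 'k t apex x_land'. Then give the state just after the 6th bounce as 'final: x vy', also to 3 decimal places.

1 4.038 27.124 40.264
2 2.635 8.506 66.536
3 1.476 2.668 81.248
4 0.826 0.837 89.487
5 0.463 0.262 94.101
6 0.259 0.082 96.684
final: 96.684 0.711

Arc 1: start y=13.200, vy=16.520 → t=4.038, apex=27.124, x_land=40.264, impact vy=-23.057
  bounce: vy ← 0.56·23.057 = 12.912
Arc 2: start y=0.000, vy=12.912 → t=2.635, apex=8.506, x_land=66.536, impact vy=-12.912
  bounce: vy ← 0.56·12.912 = 7.231
Arc 3: start y=0.000, vy=7.231 → t=1.476, apex=2.668, x_land=81.248, impact vy=-7.231
  bounce: vy ← 0.56·7.231 = 4.049
Arc 4: start y=0.000, vy=4.049 → t=0.826, apex=0.837, x_land=89.487, impact vy=-4.049
  bounce: vy ← 0.56·4.049 = 2.268
Arc 5: start y=0.000, vy=2.268 → t=0.463, apex=0.262, x_land=94.101, impact vy=-2.268
  bounce: vy ← 0.56·2.268 = 1.270
Arc 6: start y=0.000, vy=1.270 → t=0.259, apex=0.082, x_land=96.684, impact vy=-1.270
  bounce: vy ← 0.56·1.270 = 0.711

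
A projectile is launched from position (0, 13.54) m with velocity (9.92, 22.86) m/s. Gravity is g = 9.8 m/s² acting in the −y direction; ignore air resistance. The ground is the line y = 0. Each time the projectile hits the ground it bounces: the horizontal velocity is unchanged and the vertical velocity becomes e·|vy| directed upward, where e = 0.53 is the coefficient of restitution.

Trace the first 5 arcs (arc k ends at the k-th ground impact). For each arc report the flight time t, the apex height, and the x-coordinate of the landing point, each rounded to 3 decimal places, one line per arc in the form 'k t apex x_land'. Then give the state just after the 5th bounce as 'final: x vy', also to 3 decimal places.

1 5.197 40.202 51.554
2 3.036 11.293 81.674
3 1.609 3.172 97.637
4 0.853 0.891 106.097
5 0.452 0.250 110.581
final: 110.581 1.174

Arc 1: start y=13.540, vy=22.860 → t=5.197, apex=40.202, x_land=51.554, impact vy=-28.071
  bounce: vy ← 0.53·28.071 = 14.877
Arc 2: start y=0.000, vy=14.877 → t=3.036, apex=11.293, x_land=81.674, impact vy=-14.877
  bounce: vy ← 0.53·14.877 = 7.885
Arc 3: start y=0.000, vy=7.885 → t=1.609, apex=3.172, x_land=97.637, impact vy=-7.885
  bounce: vy ← 0.53·7.885 = 4.179
Arc 4: start y=0.000, vy=4.179 → t=0.853, apex=0.891, x_land=106.097, impact vy=-4.179
  bounce: vy ← 0.53·4.179 = 2.215
Arc 5: start y=0.000, vy=2.215 → t=0.452, apex=0.250, x_land=110.581, impact vy=-2.215
  bounce: vy ← 0.53·2.215 = 1.174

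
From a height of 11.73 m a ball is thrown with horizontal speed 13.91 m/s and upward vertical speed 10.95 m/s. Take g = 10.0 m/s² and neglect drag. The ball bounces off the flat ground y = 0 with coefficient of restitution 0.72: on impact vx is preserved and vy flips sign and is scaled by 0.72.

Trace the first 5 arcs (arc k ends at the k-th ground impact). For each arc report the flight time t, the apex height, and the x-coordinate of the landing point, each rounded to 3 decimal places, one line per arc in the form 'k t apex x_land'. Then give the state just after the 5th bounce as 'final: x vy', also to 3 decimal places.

Arc 1: start y=11.730, vy=10.950 → t=2.978, apex=17.725, x_land=41.422, impact vy=-18.828
  bounce: vy ← 0.72·18.828 = 13.556
Arc 2: start y=0.000, vy=13.556 → t=2.711, apex=9.189, x_land=79.135, impact vy=-13.556
  bounce: vy ← 0.72·13.556 = 9.761
Arc 3: start y=0.000, vy=9.761 → t=1.952, apex=4.763, x_land=106.289, impact vy=-9.761
  bounce: vy ← 0.72·9.761 = 7.028
Arc 4: start y=0.000, vy=7.028 → t=1.406, apex=2.469, x_land=125.840, impact vy=-7.028
  bounce: vy ← 0.72·7.028 = 5.060
Arc 5: start y=0.000, vy=5.060 → t=1.012, apex=1.280, x_land=139.916, impact vy=-5.060
  bounce: vy ← 0.72·5.060 = 3.643

1 2.978 17.725 41.422
2 2.711 9.189 79.135
3 1.952 4.763 106.289
4 1.406 2.469 125.840
5 1.012 1.280 139.916
final: 139.916 3.643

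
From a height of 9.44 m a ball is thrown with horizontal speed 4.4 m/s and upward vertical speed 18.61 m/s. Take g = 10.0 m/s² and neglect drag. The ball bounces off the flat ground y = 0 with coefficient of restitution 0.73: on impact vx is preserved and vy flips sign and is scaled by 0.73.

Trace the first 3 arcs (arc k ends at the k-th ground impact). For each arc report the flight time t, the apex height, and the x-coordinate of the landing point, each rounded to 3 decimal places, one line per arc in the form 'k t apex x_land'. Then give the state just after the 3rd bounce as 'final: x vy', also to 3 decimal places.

Arc 1: start y=9.440, vy=18.610 → t=4.174, apex=26.757, x_land=18.367, impact vy=-23.133
  bounce: vy ← 0.73·23.133 = 16.887
Arc 2: start y=0.000, vy=16.887 → t=3.377, apex=14.259, x_land=33.227, impact vy=-16.887
  bounce: vy ← 0.73·16.887 = 12.328
Arc 3: start y=0.000, vy=12.328 → t=2.466, apex=7.598, x_land=44.076, impact vy=-12.328
  bounce: vy ← 0.73·12.328 = 8.999

1 4.174 26.757 18.367
2 3.377 14.259 33.227
3 2.466 7.598 44.076
final: 44.076 8.999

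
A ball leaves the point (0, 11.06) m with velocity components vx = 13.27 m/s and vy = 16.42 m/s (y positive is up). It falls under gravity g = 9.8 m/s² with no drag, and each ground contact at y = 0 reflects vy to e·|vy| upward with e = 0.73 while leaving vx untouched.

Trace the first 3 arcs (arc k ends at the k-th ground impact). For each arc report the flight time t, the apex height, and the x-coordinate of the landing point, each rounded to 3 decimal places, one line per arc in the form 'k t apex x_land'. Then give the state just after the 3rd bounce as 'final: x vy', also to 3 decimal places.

Arc 1: start y=11.060, vy=16.420 → t=3.926, apex=24.816, x_land=52.097, impact vy=-22.054
  bounce: vy ← 0.73·22.054 = 16.100
Arc 2: start y=0.000, vy=16.100 → t=3.286, apex=13.224, x_land=95.698, impact vy=-16.100
  bounce: vy ← 0.73·16.100 = 11.753
Arc 3: start y=0.000, vy=11.753 → t=2.399, apex=7.047, x_land=127.526, impact vy=-11.753
  bounce: vy ← 0.73·11.753 = 8.579

1 3.926 24.816 52.097
2 3.286 13.224 95.698
3 2.399 7.047 127.526
final: 127.526 8.579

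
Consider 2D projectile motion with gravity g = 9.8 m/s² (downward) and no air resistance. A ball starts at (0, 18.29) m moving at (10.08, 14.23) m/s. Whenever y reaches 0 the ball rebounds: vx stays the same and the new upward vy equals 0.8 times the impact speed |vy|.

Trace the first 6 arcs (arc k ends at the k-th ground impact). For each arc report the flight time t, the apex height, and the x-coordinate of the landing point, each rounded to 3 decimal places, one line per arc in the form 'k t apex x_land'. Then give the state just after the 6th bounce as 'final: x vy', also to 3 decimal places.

Arc 1: start y=18.290, vy=14.230 → t=3.869, apex=28.621, x_land=38.998, impact vy=-23.685
  bounce: vy ← 0.8·23.685 = 18.948
Arc 2: start y=0.000, vy=18.948 → t=3.867, apex=18.318, x_land=77.977, impact vy=-18.948
  bounce: vy ← 0.8·18.948 = 15.158
Arc 3: start y=0.000, vy=15.158 → t=3.094, apex=11.723, x_land=109.160, impact vy=-15.158
  bounce: vy ← 0.8·15.158 = 12.127
Arc 4: start y=0.000, vy=12.127 → t=2.475, apex=7.503, x_land=134.106, impact vy=-12.127
  bounce: vy ← 0.8·12.127 = 9.701
Arc 5: start y=0.000, vy=9.701 → t=1.980, apex=4.802, x_land=154.063, impact vy=-9.701
  bounce: vy ← 0.8·9.701 = 7.761
Arc 6: start y=0.000, vy=7.761 → t=1.584, apex=3.073, x_land=170.029, impact vy=-7.761
  bounce: vy ← 0.8·7.761 = 6.209

1 3.869 28.621 38.998
2 3.867 18.318 77.977
3 3.094 11.723 109.160
4 2.475 7.503 134.106
5 1.980 4.802 154.063
6 1.584 3.073 170.029
final: 170.029 6.209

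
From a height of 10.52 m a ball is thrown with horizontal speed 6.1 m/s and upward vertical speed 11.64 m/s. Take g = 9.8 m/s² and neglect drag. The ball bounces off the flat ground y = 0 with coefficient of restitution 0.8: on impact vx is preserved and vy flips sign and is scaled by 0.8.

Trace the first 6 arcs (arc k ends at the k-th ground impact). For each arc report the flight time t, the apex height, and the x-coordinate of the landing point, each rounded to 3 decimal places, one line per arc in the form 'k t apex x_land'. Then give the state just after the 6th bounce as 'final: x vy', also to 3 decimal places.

1 3.074 17.433 18.751
2 3.018 11.157 37.160
3 2.414 7.140 51.888
4 1.931 4.570 63.669
5 1.545 2.925 73.095
6 1.236 1.872 80.635
final: 80.635 4.846

Arc 1: start y=10.520, vy=11.640 → t=3.074, apex=17.433, x_land=18.751, impact vy=-18.485
  bounce: vy ← 0.8·18.485 = 14.788
Arc 2: start y=0.000, vy=14.788 → t=3.018, apex=11.157, x_land=37.160, impact vy=-14.788
  bounce: vy ← 0.8·14.788 = 11.830
Arc 3: start y=0.000, vy=11.830 → t=2.414, apex=7.140, x_land=51.888, impact vy=-11.830
  bounce: vy ← 0.8·11.830 = 9.464
Arc 4: start y=0.000, vy=9.464 → t=1.931, apex=4.570, x_land=63.669, impact vy=-9.464
  bounce: vy ← 0.8·9.464 = 7.571
Arc 5: start y=0.000, vy=7.571 → t=1.545, apex=2.925, x_land=73.095, impact vy=-7.571
  bounce: vy ← 0.8·7.571 = 6.057
Arc 6: start y=0.000, vy=6.057 → t=1.236, apex=1.872, x_land=80.635, impact vy=-6.057
  bounce: vy ← 0.8·6.057 = 4.846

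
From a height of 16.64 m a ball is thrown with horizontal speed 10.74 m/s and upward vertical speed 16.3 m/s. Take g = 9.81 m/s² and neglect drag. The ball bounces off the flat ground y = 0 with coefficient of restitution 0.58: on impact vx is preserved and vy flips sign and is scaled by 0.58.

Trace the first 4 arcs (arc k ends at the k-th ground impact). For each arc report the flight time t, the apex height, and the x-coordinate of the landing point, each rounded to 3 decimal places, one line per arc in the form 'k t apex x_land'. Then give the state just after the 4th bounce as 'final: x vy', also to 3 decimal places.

Arc 1: start y=16.640, vy=16.300 → t=4.142, apex=30.182, x_land=44.487, impact vy=-24.334
  bounce: vy ← 0.58·24.334 = 14.114
Arc 2: start y=0.000, vy=14.114 → t=2.877, apex=10.153, x_land=75.391, impact vy=-14.114
  bounce: vy ← 0.58·14.114 = 8.186
Arc 3: start y=0.000, vy=8.186 → t=1.669, apex=3.416, x_land=93.315, impact vy=-8.186
  bounce: vy ← 0.58·8.186 = 4.748
Arc 4: start y=0.000, vy=4.748 → t=0.968, apex=1.149, x_land=103.711, impact vy=-4.748
  bounce: vy ← 0.58·4.748 = 2.754

1 4.142 30.182 44.487
2 2.877 10.153 75.391
3 1.669 3.416 93.315
4 0.968 1.149 103.711
final: 103.711 2.754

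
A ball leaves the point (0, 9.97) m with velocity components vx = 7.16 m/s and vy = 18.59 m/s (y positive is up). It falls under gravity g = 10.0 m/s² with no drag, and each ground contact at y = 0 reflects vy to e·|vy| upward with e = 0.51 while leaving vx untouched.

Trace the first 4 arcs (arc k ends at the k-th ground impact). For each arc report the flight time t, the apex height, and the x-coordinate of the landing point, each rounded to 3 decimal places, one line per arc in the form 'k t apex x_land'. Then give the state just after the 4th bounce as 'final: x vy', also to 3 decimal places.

1 4.193 27.249 30.025
2 2.381 7.088 47.075
3 1.214 1.843 55.770
4 0.619 0.479 60.204
final: 60.204 1.579

Arc 1: start y=9.970, vy=18.590 → t=4.193, apex=27.249, x_land=30.025, impact vy=-23.345
  bounce: vy ← 0.51·23.345 = 11.906
Arc 2: start y=0.000, vy=11.906 → t=2.381, apex=7.088, x_land=47.075, impact vy=-11.906
  bounce: vy ← 0.51·11.906 = 6.072
Arc 3: start y=0.000, vy=6.072 → t=1.214, apex=1.843, x_land=55.770, impact vy=-6.072
  bounce: vy ← 0.51·6.072 = 3.097
Arc 4: start y=0.000, vy=3.097 → t=0.619, apex=0.479, x_land=60.204, impact vy=-3.097
  bounce: vy ← 0.51·3.097 = 1.579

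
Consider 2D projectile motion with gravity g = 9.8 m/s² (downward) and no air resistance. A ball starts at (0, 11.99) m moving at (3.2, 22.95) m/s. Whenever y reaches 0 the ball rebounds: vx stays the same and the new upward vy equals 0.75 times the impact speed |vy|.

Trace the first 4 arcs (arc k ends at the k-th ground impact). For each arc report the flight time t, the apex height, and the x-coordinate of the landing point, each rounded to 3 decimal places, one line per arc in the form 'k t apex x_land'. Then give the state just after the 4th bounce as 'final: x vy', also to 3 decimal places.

Arc 1: start y=11.990, vy=22.950 → t=5.158, apex=38.863, x_land=16.506, impact vy=-27.599
  bounce: vy ← 0.75·27.599 = 20.699
Arc 2: start y=0.000, vy=20.699 → t=4.224, apex=21.860, x_land=30.024, impact vy=-20.699
  bounce: vy ← 0.75·20.699 = 15.524
Arc 3: start y=0.000, vy=15.524 → t=3.168, apex=12.296, x_land=40.162, impact vy=-15.524
  bounce: vy ← 0.75·15.524 = 11.643
Arc 4: start y=0.000, vy=11.643 → t=2.376, apex=6.917, x_land=47.766, impact vy=-11.643
  bounce: vy ← 0.75·11.643 = 8.733

1 5.158 38.863 16.506
2 4.224 21.860 30.024
3 3.168 12.296 40.162
4 2.376 6.917 47.766
final: 47.766 8.733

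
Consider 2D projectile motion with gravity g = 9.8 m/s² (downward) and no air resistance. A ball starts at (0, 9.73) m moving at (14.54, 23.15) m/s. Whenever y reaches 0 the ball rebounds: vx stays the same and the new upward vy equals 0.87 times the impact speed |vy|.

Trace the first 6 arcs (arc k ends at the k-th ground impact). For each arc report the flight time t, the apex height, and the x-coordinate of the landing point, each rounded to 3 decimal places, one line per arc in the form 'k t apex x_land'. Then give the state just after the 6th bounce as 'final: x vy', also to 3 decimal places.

1 5.113 37.073 74.341
2 4.786 28.061 143.931
3 4.164 21.239 204.474
4 3.623 16.076 257.146
5 3.152 12.168 302.971
6 2.742 9.210 342.839
final: 342.839 11.689

Arc 1: start y=9.730, vy=23.150 → t=5.113, apex=37.073, x_land=74.341, impact vy=-26.956
  bounce: vy ← 0.87·26.956 = 23.452
Arc 2: start y=0.000, vy=23.452 → t=4.786, apex=28.061, x_land=143.931, impact vy=-23.452
  bounce: vy ← 0.87·23.452 = 20.403
Arc 3: start y=0.000, vy=20.403 → t=4.164, apex=21.239, x_land=204.474, impact vy=-20.403
  bounce: vy ← 0.87·20.403 = 17.751
Arc 4: start y=0.000, vy=17.751 → t=3.623, apex=16.076, x_land=257.146, impact vy=-17.751
  bounce: vy ← 0.87·17.751 = 15.443
Arc 5: start y=0.000, vy=15.443 → t=3.152, apex=12.168, x_land=302.971, impact vy=-15.443
  bounce: vy ← 0.87·15.443 = 13.435
Arc 6: start y=0.000, vy=13.435 → t=2.742, apex=9.210, x_land=342.839, impact vy=-13.435
  bounce: vy ← 0.87·13.435 = 11.689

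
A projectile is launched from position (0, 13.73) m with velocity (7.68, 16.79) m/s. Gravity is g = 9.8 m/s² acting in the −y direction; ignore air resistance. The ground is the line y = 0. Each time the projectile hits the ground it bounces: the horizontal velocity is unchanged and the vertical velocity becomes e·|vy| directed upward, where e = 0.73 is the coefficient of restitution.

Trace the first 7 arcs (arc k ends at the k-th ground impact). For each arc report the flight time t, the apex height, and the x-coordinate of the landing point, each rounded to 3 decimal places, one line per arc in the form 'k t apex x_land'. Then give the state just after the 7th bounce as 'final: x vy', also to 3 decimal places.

Arc 1: start y=13.730, vy=16.790 → t=4.109, apex=28.113, x_land=31.554, impact vy=-23.474
  bounce: vy ← 0.73·23.474 = 17.136
Arc 2: start y=0.000, vy=17.136 → t=3.497, apex=14.981, x_land=58.411, impact vy=-17.136
  bounce: vy ← 0.73·17.136 = 12.509
Arc 3: start y=0.000, vy=12.509 → t=2.553, apex=7.984, x_land=78.017, impact vy=-12.509
  bounce: vy ← 0.73·12.509 = 9.132
Arc 4: start y=0.000, vy=9.132 → t=1.864, apex=4.254, x_land=92.330, impact vy=-9.132
  bounce: vy ← 0.73·9.132 = 6.666
Arc 5: start y=0.000, vy=6.666 → t=1.360, apex=2.267, x_land=102.778, impact vy=-6.666
  bounce: vy ← 0.73·6.666 = 4.866
Arc 6: start y=0.000, vy=4.866 → t=0.993, apex=1.208, x_land=110.405, impact vy=-4.866
  bounce: vy ← 0.73·4.866 = 3.552
Arc 7: start y=0.000, vy=3.552 → t=0.725, apex=0.644, x_land=115.973, impact vy=-3.552
  bounce: vy ← 0.73·3.552 = 2.593

1 4.109 28.113 31.554
2 3.497 14.981 58.411
3 2.553 7.984 78.017
4 1.864 4.254 92.330
5 1.360 2.267 102.778
6 0.993 1.208 110.405
7 0.725 0.644 115.973
final: 115.973 2.593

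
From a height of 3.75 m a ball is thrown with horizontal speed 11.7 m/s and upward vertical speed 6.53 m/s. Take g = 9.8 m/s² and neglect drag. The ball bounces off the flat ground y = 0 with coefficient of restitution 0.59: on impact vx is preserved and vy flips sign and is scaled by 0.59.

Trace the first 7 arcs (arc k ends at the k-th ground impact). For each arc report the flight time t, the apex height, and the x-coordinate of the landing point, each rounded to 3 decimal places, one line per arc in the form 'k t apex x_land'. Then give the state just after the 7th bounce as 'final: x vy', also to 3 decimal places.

Arc 1: start y=3.750, vy=6.530 → t=1.766, apex=5.926, x_land=20.662, impact vy=-10.777
  bounce: vy ← 0.59·10.777 = 6.358
Arc 2: start y=0.000, vy=6.358 → t=1.298, apex=2.063, x_land=35.844, impact vy=-6.358
  bounce: vy ← 0.59·6.358 = 3.751
Arc 3: start y=0.000, vy=3.751 → t=0.766, apex=0.718, x_land=44.802, impact vy=-3.751
  bounce: vy ← 0.59·3.751 = 2.213
Arc 4: start y=0.000, vy=2.213 → t=0.452, apex=0.250, x_land=50.087, impact vy=-2.213
  bounce: vy ← 0.59·2.213 = 1.306
Arc 5: start y=0.000, vy=1.306 → t=0.267, apex=0.087, x_land=53.205, impact vy=-1.306
  bounce: vy ← 0.59·1.306 = 0.770
Arc 6: start y=0.000, vy=0.770 → t=0.157, apex=0.030, x_land=55.045, impact vy=-0.770
  bounce: vy ← 0.59·0.770 = 0.455
Arc 7: start y=0.000, vy=0.455 → t=0.093, apex=0.011, x_land=56.130, impact vy=-0.455
  bounce: vy ← 0.59·0.455 = 0.268

1 1.766 5.926 20.662
2 1.298 2.063 35.844
3 0.766 0.718 44.802
4 0.452 0.250 50.087
5 0.267 0.087 53.205
6 0.157 0.030 55.045
7 0.093 0.011 56.130
final: 56.130 0.268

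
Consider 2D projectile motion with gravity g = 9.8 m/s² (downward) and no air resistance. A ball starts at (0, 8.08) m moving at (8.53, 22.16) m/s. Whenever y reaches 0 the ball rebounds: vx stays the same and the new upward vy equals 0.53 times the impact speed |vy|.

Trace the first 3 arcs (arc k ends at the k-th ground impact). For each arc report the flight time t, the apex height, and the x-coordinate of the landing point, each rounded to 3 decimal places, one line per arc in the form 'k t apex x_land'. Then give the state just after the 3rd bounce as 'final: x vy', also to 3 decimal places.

1 4.862 33.134 41.470
2 2.756 9.307 64.982
3 1.461 2.614 77.444
final: 77.444 3.794

Arc 1: start y=8.080, vy=22.160 → t=4.862, apex=33.134, x_land=41.470, impact vy=-25.484
  bounce: vy ← 0.53·25.484 = 13.507
Arc 2: start y=0.000, vy=13.507 → t=2.756, apex=9.307, x_land=64.982, impact vy=-13.507
  bounce: vy ← 0.53·13.507 = 7.158
Arc 3: start y=0.000, vy=7.158 → t=1.461, apex=2.614, x_land=77.444, impact vy=-7.158
  bounce: vy ← 0.53·7.158 = 3.794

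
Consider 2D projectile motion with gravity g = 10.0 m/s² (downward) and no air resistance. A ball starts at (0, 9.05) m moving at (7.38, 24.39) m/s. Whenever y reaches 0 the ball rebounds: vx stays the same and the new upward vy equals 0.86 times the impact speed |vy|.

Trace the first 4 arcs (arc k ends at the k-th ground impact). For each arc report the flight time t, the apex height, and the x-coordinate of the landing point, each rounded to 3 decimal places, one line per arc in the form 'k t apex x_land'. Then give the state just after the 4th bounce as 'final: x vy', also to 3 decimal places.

Arc 1: start y=9.050, vy=24.390 → t=5.224, apex=38.794, x_land=38.556, impact vy=-27.854
  bounce: vy ← 0.86·27.854 = 23.955
Arc 2: start y=0.000, vy=23.955 → t=4.791, apex=28.692, x_land=73.914, impact vy=-23.955
  bounce: vy ← 0.86·23.955 = 20.601
Arc 3: start y=0.000, vy=20.601 → t=4.120, apex=21.220, x_land=104.321, impact vy=-20.601
  bounce: vy ← 0.86·20.601 = 17.717
Arc 4: start y=0.000, vy=17.717 → t=3.543, apex=15.695, x_land=130.471, impact vy=-17.717
  bounce: vy ← 0.86·17.717 = 15.237

1 5.224 38.794 38.556
2 4.791 28.692 73.914
3 4.120 21.220 104.321
4 3.543 15.695 130.471
final: 130.471 15.237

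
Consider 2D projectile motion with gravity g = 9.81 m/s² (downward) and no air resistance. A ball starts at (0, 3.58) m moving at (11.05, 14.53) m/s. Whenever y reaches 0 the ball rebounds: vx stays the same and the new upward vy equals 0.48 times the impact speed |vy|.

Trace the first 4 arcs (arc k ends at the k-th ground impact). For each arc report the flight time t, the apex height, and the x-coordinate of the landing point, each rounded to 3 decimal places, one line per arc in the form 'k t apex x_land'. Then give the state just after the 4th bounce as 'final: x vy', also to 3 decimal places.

1 3.191 14.340 35.261
2 1.641 3.304 53.399
3 0.788 0.761 62.105
4 0.378 0.175 66.284
final: 66.284 0.890

Arc 1: start y=3.580, vy=14.530 → t=3.191, apex=14.340, x_land=35.261, impact vy=-16.774
  bounce: vy ← 0.48·16.774 = 8.051
Arc 2: start y=0.000, vy=8.051 → t=1.641, apex=3.304, x_land=53.399, impact vy=-8.051
  bounce: vy ← 0.48·8.051 = 3.865
Arc 3: start y=0.000, vy=3.865 → t=0.788, apex=0.761, x_land=62.105, impact vy=-3.865
  bounce: vy ← 0.48·3.865 = 1.855
Arc 4: start y=0.000, vy=1.855 → t=0.378, apex=0.175, x_land=66.284, impact vy=-1.855
  bounce: vy ← 0.48·1.855 = 0.890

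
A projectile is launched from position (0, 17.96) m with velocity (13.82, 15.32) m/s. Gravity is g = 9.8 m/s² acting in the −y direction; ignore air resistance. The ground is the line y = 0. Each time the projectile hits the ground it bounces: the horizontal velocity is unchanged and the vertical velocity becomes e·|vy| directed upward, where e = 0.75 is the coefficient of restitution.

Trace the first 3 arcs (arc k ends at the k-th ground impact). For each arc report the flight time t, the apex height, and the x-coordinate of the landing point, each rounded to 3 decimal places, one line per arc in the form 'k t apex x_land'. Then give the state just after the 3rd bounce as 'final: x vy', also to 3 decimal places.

Arc 1: start y=17.960, vy=15.320 → t=4.035, apex=29.935, x_land=55.763, impact vy=-24.222
  bounce: vy ← 0.75·24.222 = 18.167
Arc 2: start y=0.000, vy=18.167 → t=3.707, apex=16.838, x_land=107.000, impact vy=-18.167
  bounce: vy ← 0.75·18.167 = 13.625
Arc 3: start y=0.000, vy=13.625 → t=2.781, apex=9.471, x_land=145.428, impact vy=-13.625
  bounce: vy ← 0.75·13.625 = 10.219

1 4.035 29.935 55.763
2 3.707 16.838 107.000
3 2.781 9.471 145.428
final: 145.428 10.219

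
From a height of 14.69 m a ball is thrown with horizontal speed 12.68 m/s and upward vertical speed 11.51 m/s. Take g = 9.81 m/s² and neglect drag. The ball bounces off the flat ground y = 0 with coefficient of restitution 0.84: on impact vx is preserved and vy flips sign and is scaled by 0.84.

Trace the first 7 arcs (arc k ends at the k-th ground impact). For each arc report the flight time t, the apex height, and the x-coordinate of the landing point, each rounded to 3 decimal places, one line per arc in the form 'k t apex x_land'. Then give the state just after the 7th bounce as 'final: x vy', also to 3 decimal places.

1 3.264 21.442 41.389
2 3.513 15.130 85.928
3 2.951 10.676 123.341
4 2.478 7.533 154.769
5 2.082 5.315 181.167
6 1.749 3.750 203.342
7 1.469 2.646 221.969
final: 221.969 6.053

Arc 1: start y=14.690, vy=11.510 → t=3.264, apex=21.442, x_land=41.389, impact vy=-20.511
  bounce: vy ← 0.84·20.511 = 17.229
Arc 2: start y=0.000, vy=17.229 → t=3.513, apex=15.130, x_land=85.928, impact vy=-17.229
  bounce: vy ← 0.84·17.229 = 14.473
Arc 3: start y=0.000, vy=14.473 → t=2.951, apex=10.676, x_land=123.341, impact vy=-14.473
  bounce: vy ← 0.84·14.473 = 12.157
Arc 4: start y=0.000, vy=12.157 → t=2.478, apex=7.533, x_land=154.769, impact vy=-12.157
  bounce: vy ← 0.84·12.157 = 10.212
Arc 5: start y=0.000, vy=10.212 → t=2.082, apex=5.315, x_land=181.167, impact vy=-10.212
  bounce: vy ← 0.84·10.212 = 8.578
Arc 6: start y=0.000, vy=8.578 → t=1.749, apex=3.750, x_land=203.342, impact vy=-8.578
  bounce: vy ← 0.84·8.578 = 7.205
Arc 7: start y=0.000, vy=7.205 → t=1.469, apex=2.646, x_land=221.969, impact vy=-7.205
  bounce: vy ← 0.84·7.205 = 6.053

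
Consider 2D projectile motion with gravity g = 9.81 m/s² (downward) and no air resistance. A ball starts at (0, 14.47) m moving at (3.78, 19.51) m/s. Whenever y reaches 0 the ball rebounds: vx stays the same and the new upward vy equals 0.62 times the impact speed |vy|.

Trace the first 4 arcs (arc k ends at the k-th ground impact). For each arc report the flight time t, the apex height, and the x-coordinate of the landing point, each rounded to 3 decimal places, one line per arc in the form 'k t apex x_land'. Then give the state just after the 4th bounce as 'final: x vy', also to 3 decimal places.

Arc 1: start y=14.470, vy=19.510 → t=4.617, apex=33.871, x_land=17.451, impact vy=-25.779
  bounce: vy ← 0.62·25.779 = 15.983
Arc 2: start y=0.000, vy=15.983 → t=3.258, apex=13.020, x_land=29.768, impact vy=-15.983
  bounce: vy ← 0.62·15.983 = 9.909
Arc 3: start y=0.000, vy=9.909 → t=2.020, apex=5.005, x_land=37.404, impact vy=-9.909
  bounce: vy ← 0.62·9.909 = 6.144
Arc 4: start y=0.000, vy=6.144 → t=1.253, apex=1.924, x_land=42.139, impact vy=-6.144
  bounce: vy ← 0.62·6.144 = 3.809

1 4.617 33.871 17.451
2 3.258 13.020 29.768
3 2.020 5.005 37.404
4 1.253 1.924 42.139
final: 42.139 3.809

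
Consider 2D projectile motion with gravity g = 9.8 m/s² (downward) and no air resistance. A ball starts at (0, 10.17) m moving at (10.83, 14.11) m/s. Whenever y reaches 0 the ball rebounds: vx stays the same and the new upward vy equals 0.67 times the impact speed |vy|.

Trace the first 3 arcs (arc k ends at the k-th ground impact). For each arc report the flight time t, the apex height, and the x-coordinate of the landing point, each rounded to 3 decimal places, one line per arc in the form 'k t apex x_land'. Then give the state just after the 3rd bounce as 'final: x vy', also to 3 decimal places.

Arc 1: start y=10.170, vy=14.110 → t=3.477, apex=20.328, x_land=37.651, impact vy=-19.961
  bounce: vy ← 0.67·19.961 = 13.374
Arc 2: start y=0.000, vy=13.374 → t=2.729, apex=9.125, x_land=67.210, impact vy=-13.374
  bounce: vy ← 0.67·13.374 = 8.960
Arc 3: start y=0.000, vy=8.960 → t=1.829, apex=4.096, x_land=87.014, impact vy=-8.960
  bounce: vy ← 0.67·8.960 = 6.003

1 3.477 20.328 37.651
2 2.729 9.125 67.210
3 1.829 4.096 87.014
final: 87.014 6.003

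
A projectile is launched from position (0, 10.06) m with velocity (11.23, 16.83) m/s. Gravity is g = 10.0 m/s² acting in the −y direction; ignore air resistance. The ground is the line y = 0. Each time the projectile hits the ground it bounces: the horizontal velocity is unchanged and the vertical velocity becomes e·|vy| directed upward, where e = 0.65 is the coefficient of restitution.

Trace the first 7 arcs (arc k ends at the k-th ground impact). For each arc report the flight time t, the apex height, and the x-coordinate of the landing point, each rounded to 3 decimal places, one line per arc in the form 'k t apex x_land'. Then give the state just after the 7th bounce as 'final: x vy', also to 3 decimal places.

Arc 1: start y=10.060, vy=16.830 → t=3.884, apex=24.222, x_land=43.618, impact vy=-22.010
  bounce: vy ← 0.65·22.010 = 14.307
Arc 2: start y=0.000, vy=14.307 → t=2.861, apex=10.234, x_land=75.750, impact vy=-14.307
  bounce: vy ← 0.65·14.307 = 9.299
Arc 3: start y=0.000, vy=9.299 → t=1.860, apex=4.324, x_land=96.636, impact vy=-9.299
  bounce: vy ← 0.65·9.299 = 6.045
Arc 4: start y=0.000, vy=6.045 → t=1.209, apex=1.827, x_land=110.213, impact vy=-6.045
  bounce: vy ← 0.65·6.045 = 3.929
Arc 5: start y=0.000, vy=3.929 → t=0.786, apex=0.772, x_land=119.037, impact vy=-3.929
  bounce: vy ← 0.65·3.929 = 2.554
Arc 6: start y=0.000, vy=2.554 → t=0.511, apex=0.326, x_land=124.773, impact vy=-2.554
  bounce: vy ← 0.65·2.554 = 1.660
Arc 7: start y=0.000, vy=1.660 → t=0.332, apex=0.138, x_land=128.501, impact vy=-1.660
  bounce: vy ← 0.65·1.660 = 1.079

1 3.884 24.222 43.618
2 2.861 10.234 75.750
3 1.860 4.324 96.636
4 1.209 1.827 110.213
5 0.786 0.772 119.037
6 0.511 0.326 124.773
7 0.332 0.138 128.501
final: 128.501 1.079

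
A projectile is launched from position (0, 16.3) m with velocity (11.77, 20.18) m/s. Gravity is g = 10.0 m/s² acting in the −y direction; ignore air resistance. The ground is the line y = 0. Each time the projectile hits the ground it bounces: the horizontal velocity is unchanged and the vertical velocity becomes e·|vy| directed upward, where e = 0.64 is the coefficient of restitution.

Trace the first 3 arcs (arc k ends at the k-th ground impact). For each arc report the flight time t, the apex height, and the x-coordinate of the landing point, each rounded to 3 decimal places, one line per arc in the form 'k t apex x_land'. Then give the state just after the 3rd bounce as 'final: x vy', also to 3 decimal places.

Arc 1: start y=16.300, vy=20.180 → t=4.726, apex=36.662, x_land=55.623, impact vy=-27.078
  bounce: vy ← 0.64·27.078 = 17.330
Arc 2: start y=0.000, vy=17.330 → t=3.466, apex=15.017, x_land=96.418, impact vy=-17.330
  bounce: vy ← 0.64·17.330 = 11.091
Arc 3: start y=0.000, vy=11.091 → t=2.218, apex=6.151, x_land=122.527, impact vy=-11.091
  bounce: vy ← 0.64·11.091 = 7.098

1 4.726 36.662 55.623
2 3.466 15.017 96.418
3 2.218 6.151 122.527
final: 122.527 7.098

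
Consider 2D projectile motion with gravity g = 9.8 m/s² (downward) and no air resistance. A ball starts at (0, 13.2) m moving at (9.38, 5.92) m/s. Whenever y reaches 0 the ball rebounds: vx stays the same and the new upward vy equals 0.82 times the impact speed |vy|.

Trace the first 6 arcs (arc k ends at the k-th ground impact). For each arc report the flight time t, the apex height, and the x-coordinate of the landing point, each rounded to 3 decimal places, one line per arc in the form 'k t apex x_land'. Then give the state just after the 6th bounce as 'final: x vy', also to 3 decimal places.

1 2.353 14.988 22.071
2 2.868 10.078 48.976
3 2.352 6.776 71.037
4 1.929 4.556 89.128
5 1.581 3.064 103.962
6 1.297 2.060 116.126
final: 116.126 5.211

Arc 1: start y=13.200, vy=5.920 → t=2.353, apex=14.988, x_land=22.071, impact vy=-17.140
  bounce: vy ← 0.82·17.140 = 14.054
Arc 2: start y=0.000, vy=14.054 → t=2.868, apex=10.078, x_land=48.976, impact vy=-14.054
  bounce: vy ← 0.82·14.054 = 11.525
Arc 3: start y=0.000, vy=11.525 → t=2.352, apex=6.776, x_land=71.037, impact vy=-11.525
  bounce: vy ← 0.82·11.525 = 9.450
Arc 4: start y=0.000, vy=9.450 → t=1.929, apex=4.556, x_land=89.128, impact vy=-9.450
  bounce: vy ← 0.82·9.450 = 7.749
Arc 5: start y=0.000, vy=7.749 → t=1.581, apex=3.064, x_land=103.962, impact vy=-7.749
  bounce: vy ← 0.82·7.749 = 6.354
Arc 6: start y=0.000, vy=6.354 → t=1.297, apex=2.060, x_land=116.126, impact vy=-6.354
  bounce: vy ← 0.82·6.354 = 5.211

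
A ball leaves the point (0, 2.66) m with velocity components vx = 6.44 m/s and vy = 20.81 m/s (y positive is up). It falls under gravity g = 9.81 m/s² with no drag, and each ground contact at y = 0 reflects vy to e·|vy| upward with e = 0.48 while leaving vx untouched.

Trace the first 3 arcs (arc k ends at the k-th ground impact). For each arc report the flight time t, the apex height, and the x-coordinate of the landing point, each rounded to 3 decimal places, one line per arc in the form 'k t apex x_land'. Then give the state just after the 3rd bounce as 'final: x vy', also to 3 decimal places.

1 4.367 24.732 28.122
2 2.156 5.698 42.005
3 1.035 1.313 48.668
final: 48.668 2.436

Arc 1: start y=2.660, vy=20.810 → t=4.367, apex=24.732, x_land=28.122, impact vy=-22.028
  bounce: vy ← 0.48·22.028 = 10.574
Arc 2: start y=0.000, vy=10.574 → t=2.156, apex=5.698, x_land=42.005, impact vy=-10.574
  bounce: vy ← 0.48·10.574 = 5.075
Arc 3: start y=0.000, vy=5.075 → t=1.035, apex=1.313, x_land=48.668, impact vy=-5.075
  bounce: vy ← 0.48·5.075 = 2.436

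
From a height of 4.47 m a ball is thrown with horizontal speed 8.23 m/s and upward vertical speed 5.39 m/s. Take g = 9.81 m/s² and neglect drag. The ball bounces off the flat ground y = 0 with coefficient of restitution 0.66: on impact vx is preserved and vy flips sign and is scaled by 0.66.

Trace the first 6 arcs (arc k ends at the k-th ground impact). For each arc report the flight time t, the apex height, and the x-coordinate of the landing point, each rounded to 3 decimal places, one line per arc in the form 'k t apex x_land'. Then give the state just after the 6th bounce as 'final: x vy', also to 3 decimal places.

Arc 1: start y=4.470, vy=5.390 → t=1.651, apex=5.951, x_land=13.587, impact vy=-10.805
  bounce: vy ← 0.66·10.805 = 7.131
Arc 2: start y=0.000, vy=7.131 → t=1.454, apex=2.592, x_land=25.553, impact vy=-7.131
  bounce: vy ← 0.66·7.131 = 4.707
Arc 3: start y=0.000, vy=4.707 → t=0.960, apex=1.129, x_land=33.450, impact vy=-4.707
  bounce: vy ← 0.66·4.707 = 3.106
Arc 4: start y=0.000, vy=3.106 → t=0.633, apex=0.492, x_land=38.662, impact vy=-3.106
  bounce: vy ← 0.66·3.106 = 2.050
Arc 5: start y=0.000, vy=2.050 → t=0.418, apex=0.214, x_land=42.102, impact vy=-2.050
  bounce: vy ← 0.66·2.050 = 1.353
Arc 6: start y=0.000, vy=1.353 → t=0.276, apex=0.093, x_land=44.373, impact vy=-1.353
  bounce: vy ← 0.66·1.353 = 0.893

1 1.651 5.951 13.587
2 1.454 2.592 25.553
3 0.960 1.129 33.450
4 0.633 0.492 38.662
5 0.418 0.214 42.102
6 0.276 0.093 44.373
final: 44.373 0.893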